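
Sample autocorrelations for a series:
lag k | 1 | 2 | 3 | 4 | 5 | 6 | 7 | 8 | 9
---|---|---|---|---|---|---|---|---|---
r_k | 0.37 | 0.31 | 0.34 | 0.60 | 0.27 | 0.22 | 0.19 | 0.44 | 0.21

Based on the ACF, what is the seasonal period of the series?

The largest autocorrelation is r_4 = 0.60, with a weaker echo at lag 8 (0.44); the remaining lags stay at or below 0.37. The elevated value at lag 1 (0.37), dropping to 0.31 at lag 2, reflects decaying short-term dependence rather than seasonality.
The dominant spike at lag 4 indicates a seasonal period of 4.

4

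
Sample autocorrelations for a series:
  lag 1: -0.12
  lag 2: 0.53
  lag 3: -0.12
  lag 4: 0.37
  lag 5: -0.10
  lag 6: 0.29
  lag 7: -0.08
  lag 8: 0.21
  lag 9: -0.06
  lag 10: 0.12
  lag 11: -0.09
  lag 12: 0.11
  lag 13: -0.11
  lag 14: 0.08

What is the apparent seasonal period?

2

The largest autocorrelation is r_2 = 0.53, with weaker echoes at lags 4 (0.37), 6 (0.29) and 8 (0.21); the remaining lags stay at or below 0.12.
The dominant spike at lag 2 indicates a seasonal period of 2.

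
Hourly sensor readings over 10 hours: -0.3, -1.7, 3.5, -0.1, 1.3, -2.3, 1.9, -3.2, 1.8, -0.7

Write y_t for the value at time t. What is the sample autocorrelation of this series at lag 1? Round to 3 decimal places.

-0.663

Mean ȳ = (-0.3 − 1.7 + 3.5 − 0.1 + 1.3 − 2.3 + 1.9 − 3.2 + 1.8 − 0.7)/10 = 0.0200
Numerator Σ_{t=1}^{9}(y_t−ȳ)(y_{t+1}−ȳ) = -26.4044
Denominator Σ(y_t−ȳ)² = 39.7960
r_1 = -26.4044 / 39.7960 = -0.663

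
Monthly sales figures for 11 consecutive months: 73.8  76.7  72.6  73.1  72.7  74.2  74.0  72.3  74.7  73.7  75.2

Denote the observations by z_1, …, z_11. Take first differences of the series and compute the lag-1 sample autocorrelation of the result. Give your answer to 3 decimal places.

-0.562

First differences Δz: 2.9, -4.1, 0.5, -0.4, 1.5, -0.2, -1.7, 2.4, -1.0, 1.5
Mean of differences = 0.1400
Numerator Σ(Δz_t−Δz̄)(Δz_{t+1}−Δz̄) = -22.2796
Denominator Σ(Δz_t−Δz̄)² = 39.6240
r_1(Δz) = -22.2796 / 39.6240 = -0.562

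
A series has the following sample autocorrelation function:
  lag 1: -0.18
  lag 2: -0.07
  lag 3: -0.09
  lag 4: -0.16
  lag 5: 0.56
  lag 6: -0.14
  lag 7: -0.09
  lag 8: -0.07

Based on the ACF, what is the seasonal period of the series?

5

The largest autocorrelation is r_5 = 0.56; the remaining lags stay at or below -0.07.
The dominant spike at lag 5 indicates a seasonal period of 5.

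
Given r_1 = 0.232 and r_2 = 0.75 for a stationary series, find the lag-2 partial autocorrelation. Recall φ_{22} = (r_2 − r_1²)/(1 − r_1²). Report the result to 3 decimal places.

φ_{22} = (r_2 − r_1²) / (1 − r_1²)
r_1² = (0.232)² = 0.053824
Numerator = 0.75 − 0.0538 = 0.6962; denominator = 1 − 0.0538 = 0.9462
φ_{22} = 0.6962 / 0.9462 = 0.736

0.736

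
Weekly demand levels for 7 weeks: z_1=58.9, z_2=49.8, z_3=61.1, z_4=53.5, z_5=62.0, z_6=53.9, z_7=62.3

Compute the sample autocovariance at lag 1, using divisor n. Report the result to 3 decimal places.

Mean z̄ = (58.9 + 49.8 + 61.1 + 53.5 + 62.0 + 53.9 + 62.3)/7 = 57.3571
Σ_{t=1}^{6}(z_t−z̄)(z_{t+1}−z̄) = -105.4290
γ_1 = -105.4290 / 7 = -15.061

-15.061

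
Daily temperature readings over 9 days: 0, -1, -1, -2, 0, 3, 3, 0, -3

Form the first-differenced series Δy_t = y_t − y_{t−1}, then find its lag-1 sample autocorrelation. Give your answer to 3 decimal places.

First differences Δy: -1, 0, -1, 2, 3, 0, -3, -3
Mean of differences = -0.3750
Numerator Σ(Δy_t−Δȳ)(Δy_{t+1}−Δȳ) = 13.2344
Denominator Σ(Δy_t−Δȳ)² = 31.8750
r_1(Δy) = 13.2344 / 31.8750 = 0.415

0.415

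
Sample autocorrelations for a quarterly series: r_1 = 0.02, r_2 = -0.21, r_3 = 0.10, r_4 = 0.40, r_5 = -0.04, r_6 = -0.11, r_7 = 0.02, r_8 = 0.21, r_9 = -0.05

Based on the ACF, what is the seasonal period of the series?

4

The largest autocorrelation is r_4 = 0.40, with a weaker echo at lag 8 (0.21); the remaining lags stay at or below 0.10.
The dominant spike at lag 4 indicates a seasonal period of 4.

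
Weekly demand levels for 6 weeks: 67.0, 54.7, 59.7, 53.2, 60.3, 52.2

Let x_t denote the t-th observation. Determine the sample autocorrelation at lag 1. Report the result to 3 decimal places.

Mean x̄ = (67.0 + 54.7 + 59.7 + 53.2 + 60.3 + 52.2)/6 = 57.8500
Deviations from mean: 9.1500, -3.1500, 1.8500, -4.6500, 2.4500, -5.6500
Numerator Σ_{t=1}^{5}(x_t−x̄)(x_{t+1}−x̄) = -68.4875
Denominator Σ(x_t−x̄)² = 156.6150
r_1 = -68.4875 / 156.6150 = -0.437

-0.437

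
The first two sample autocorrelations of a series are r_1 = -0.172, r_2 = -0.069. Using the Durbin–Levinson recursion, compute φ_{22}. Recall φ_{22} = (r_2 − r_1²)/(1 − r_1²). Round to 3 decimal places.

φ_{22} = (r_2 − r_1²) / (1 − r_1²)
r_1² = (-0.172)² = 0.029584
Numerator = -0.069 − 0.0296 = -0.0986; denominator = 1 − 0.0296 = 0.9704
φ_{22} = -0.0986 / 0.9704 = -0.102

-0.102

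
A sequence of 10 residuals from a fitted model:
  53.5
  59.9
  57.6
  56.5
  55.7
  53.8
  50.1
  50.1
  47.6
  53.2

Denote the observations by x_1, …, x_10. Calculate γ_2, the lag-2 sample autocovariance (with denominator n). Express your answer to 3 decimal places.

Mean x̄ = (53.5 + 59.9 + 57.6 + 56.5 + 55.7 + 53.8 + 50.1 + 50.1 + 47.6 + 53.2)/10 = 53.8000
Σ_{t=1}^{8}(x_t−x̄)(x_{t+2}−x̄) = 40.6800
γ_2 = 40.6800 / 10 = 4.068

4.068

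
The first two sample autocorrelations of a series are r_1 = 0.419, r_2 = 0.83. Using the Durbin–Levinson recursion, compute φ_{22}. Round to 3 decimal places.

φ_{22} = (r_2 − r_1²) / (1 − r_1²)
r_1² = (0.419)² = 0.175561
Numerator = 0.83 − 0.1756 = 0.6544; denominator = 1 − 0.1756 = 0.8244
φ_{22} = 0.6544 / 0.8244 = 0.794

0.794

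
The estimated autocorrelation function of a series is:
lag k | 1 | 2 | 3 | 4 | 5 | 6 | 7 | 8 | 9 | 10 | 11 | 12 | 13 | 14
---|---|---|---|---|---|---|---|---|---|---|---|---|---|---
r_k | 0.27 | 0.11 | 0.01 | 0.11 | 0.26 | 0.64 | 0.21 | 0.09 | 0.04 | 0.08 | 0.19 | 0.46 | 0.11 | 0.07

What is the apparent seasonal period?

6

The largest autocorrelation is r_6 = 0.64, with a weaker echo at lag 12 (0.46); the remaining lags stay at or below 0.27. The elevated value at lag 1 (0.27), dropping to 0.11 at lag 2, reflects decaying short-term dependence rather than seasonality.
The dominant spike at lag 6 indicates a seasonal period of 6.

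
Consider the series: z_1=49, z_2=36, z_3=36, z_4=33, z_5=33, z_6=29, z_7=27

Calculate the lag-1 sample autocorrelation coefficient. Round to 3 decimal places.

0.244

Mean z̄ = (49 + 36 + 36 + 33 + 33 + 29 + 27)/7 = 34.7143
Σ(z_t−z̄)(z_{t+1}−z̄) = (18.3673) + (1.6531) + (-2.2041) + (2.9388) + (9.7959) + (44.0816) = 74.6327
Denominator Σ(z_t−z̄)² = 305.4286
r_1 = 74.6327 / 305.4286 = 0.244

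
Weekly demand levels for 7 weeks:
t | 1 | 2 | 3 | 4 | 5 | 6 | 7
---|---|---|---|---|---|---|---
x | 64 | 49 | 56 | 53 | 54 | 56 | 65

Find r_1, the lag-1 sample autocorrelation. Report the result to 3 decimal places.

Mean x̄ = (64 + 49 + 56 + 53 + 54 + 56 + 65)/7 = 56.7143
Σ(x_t−x̄)(x_{t+1}−x̄) = (-56.2041) + (5.5102) + (2.6531) + (10.0816) + (1.9388) + (-5.9184) = -41.9388
Denominator Σ(x_t−x̄)² = 203.4286
r_1 = -41.9388 / 203.4286 = -0.206

-0.206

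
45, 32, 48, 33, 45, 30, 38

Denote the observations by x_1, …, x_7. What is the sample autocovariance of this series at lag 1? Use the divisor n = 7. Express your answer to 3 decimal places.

-34.583

Mean x̄ = (45 + 32 + 48 + 33 + 45 + 30 + 38)/7 = 38.7143
Deviations: 6.2857, -6.7143, 9.2857, -5.7143, 6.2857, -8.7143, -0.7143
Σ_{t=1}^{6}(x_t−x̄)(x_{t+1}−x̄) = -242.0816
γ_1 = -242.0816 / 7 = -34.583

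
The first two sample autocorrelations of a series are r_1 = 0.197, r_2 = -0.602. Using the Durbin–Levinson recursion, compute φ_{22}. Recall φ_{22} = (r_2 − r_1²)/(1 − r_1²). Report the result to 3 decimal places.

φ_{22} = (r_2 − r_1²) / (1 − r_1²)
r_1² = (0.197)² = 0.038809
Numerator = -0.602 − 0.0388 = -0.6408; denominator = 1 − 0.0388 = 0.9612
φ_{22} = -0.6408 / 0.9612 = -0.667

-0.667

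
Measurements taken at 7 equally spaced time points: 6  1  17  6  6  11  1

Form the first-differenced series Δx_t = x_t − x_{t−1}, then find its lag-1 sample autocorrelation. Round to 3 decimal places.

First differences Δx: -5, 16, -11, 0, 5, -10
Mean of differences = -0.8333
Numerator Σ(Δx_t−Δx̄)(Δx_{t+1}−Δx̄) = -298.3611
Denominator Σ(Δx_t−Δx̄)² = 522.8333
r_1(Δx) = -298.3611 / 522.8333 = -0.571

-0.571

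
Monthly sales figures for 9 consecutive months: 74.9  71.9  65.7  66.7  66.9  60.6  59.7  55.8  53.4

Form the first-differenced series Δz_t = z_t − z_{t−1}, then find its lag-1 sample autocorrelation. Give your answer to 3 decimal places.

First differences Δz: -3.0, -6.2, 1.0, 0.2, -6.3, -0.9, -3.9, -2.4
Mean of differences = -2.6875
Numerator Σ(Δz_t−Δz̄)(Δz_{t+1}−Δz̄) = -20.6114
Denominator Σ(Δz_t−Δz̄)² = 52.1688
r_1(Δz) = -20.6114 / 52.1688 = -0.395

-0.395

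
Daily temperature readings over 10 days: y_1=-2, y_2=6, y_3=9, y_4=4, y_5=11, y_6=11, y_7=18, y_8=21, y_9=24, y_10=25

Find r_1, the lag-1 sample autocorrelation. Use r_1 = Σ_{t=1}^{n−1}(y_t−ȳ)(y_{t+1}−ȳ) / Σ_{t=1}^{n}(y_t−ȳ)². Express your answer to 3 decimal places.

Mean ȳ = (-2 + 6 + 9 + 4 + 11 + 11 + 18 + 21 + 24 + 25)/10 = 12.7000
Numerator Σ_{t=1}^{9}(y_t−ȳ)(y_{t+1}−ȳ) = 440.9100
Denominator Σ(y_t−ȳ)² = 732.1000
r_1 = 440.9100 / 732.1000 = 0.602

0.602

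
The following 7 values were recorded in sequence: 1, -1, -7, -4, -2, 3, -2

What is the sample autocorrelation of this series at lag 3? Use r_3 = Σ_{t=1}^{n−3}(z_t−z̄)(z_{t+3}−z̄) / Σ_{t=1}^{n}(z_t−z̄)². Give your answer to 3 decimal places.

Mean z̄ = (1 − 1 − 7 − 4 − 2 + 3 − 2)/7 = -1.7143
Numerator Σ_{t=1}^{4}(z_t−z̄)(z_{t+3}−z̄) = -30.6735
Denominator Σ(z_t−z̄)² = 63.4286
r_3 = -30.6735 / 63.4286 = -0.484

-0.484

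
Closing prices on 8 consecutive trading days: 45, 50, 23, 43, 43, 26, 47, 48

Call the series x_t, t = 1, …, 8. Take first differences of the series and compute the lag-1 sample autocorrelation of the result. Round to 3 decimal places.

-0.536

First differences Δx: 5, -27, 20, 0, -17, 21, 1
Mean of differences = 0.4286
Numerator Σ(Δx_t−Δx̄)(Δx_{t+1}−Δx̄) = -1009.8980
Denominator Σ(Δx_t−Δx̄)² = 1883.7143
r_1(Δx) = -1009.8980 / 1883.7143 = -0.536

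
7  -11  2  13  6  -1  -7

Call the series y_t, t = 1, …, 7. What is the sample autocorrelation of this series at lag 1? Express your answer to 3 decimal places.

Mean ȳ = (7 − 11 + 2 + 13 + 6 − 1 − 7)/7 = 1.2857
Deviations from mean: 5.7143, -12.2857, 0.7143, 11.7143, 4.7143, -2.2857, -8.2857
Σ(y_t−ȳ)(y_{t+1}−ȳ) = (-70.2041) + (-8.7755) + (8.3673) + (55.2245) + (-10.7755) + (18.9388) = -7.2245
Denominator Σ(y_t−ȳ)² = 417.4286
r_1 = -7.2245 / 417.4286 = -0.017

-0.017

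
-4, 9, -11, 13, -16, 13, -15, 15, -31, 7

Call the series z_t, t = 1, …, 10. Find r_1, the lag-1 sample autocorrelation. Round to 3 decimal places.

-0.827

Mean z̄ = (-4 + 9 − 11 + 13 − 16 + 13 − 15 + 15 − 31 + 7)/10 = -2.0000
Numerator Σ_{t=1}^{9}(z_t−z̄)(z_{t+1}−z̄) = -1846.0000
Denominator Σ(z_t−z̄)² = 2232.0000
r_1 = -1846.0000 / 2232.0000 = -0.827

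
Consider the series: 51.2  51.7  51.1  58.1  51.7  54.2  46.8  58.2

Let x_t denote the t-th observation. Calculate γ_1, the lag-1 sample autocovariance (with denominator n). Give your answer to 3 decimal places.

-6.664

Mean x̄ = (51.2 + 51.7 + 51.1 + 58.1 + 51.7 + 54.2 + 46.8 + 58.2)/8 = 52.8750
Σ_{t=1}^{7}(x_t−x̄)(x_{t+1}−x̄) = -53.3156
γ_1 = -53.3156 / 8 = -6.664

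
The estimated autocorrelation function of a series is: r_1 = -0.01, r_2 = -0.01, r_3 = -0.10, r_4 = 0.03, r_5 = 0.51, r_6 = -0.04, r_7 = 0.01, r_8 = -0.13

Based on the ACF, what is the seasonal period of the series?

The largest autocorrelation is r_5 = 0.51; the remaining lags stay at or below 0.03.
The dominant spike at lag 5 indicates a seasonal period of 5.

5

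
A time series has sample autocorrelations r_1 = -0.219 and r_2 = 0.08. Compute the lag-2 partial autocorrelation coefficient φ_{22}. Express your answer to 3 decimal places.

φ_{22} = (r_2 − r_1²) / (1 − r_1²)
r_1² = (-0.219)² = 0.047961
Numerator = 0.08 − 0.0480 = 0.0320; denominator = 1 − 0.0480 = 0.9520
φ_{22} = 0.0320 / 0.9520 = 0.034

0.034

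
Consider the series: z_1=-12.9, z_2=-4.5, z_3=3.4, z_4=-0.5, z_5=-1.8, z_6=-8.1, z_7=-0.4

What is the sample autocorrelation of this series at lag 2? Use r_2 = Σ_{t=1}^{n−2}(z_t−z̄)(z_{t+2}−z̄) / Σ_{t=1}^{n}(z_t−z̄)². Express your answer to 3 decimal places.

-0.357

Mean z̄ = (-12.9 − 4.5 + 3.4 − 0.5 − 1.8 − 8.1 − 0.4)/7 = -3.5429
Deviations from mean: -9.3571, -0.9571, 6.9429, 3.0429, 1.7429, -4.5571, 3.1429
Σ(z_t−z̄)(z_{t+2}−z̄) = (-64.9653) + (-2.9124) + (12.1004) + (-13.8667) + (5.4776) = -64.1665
Denominator Σ(z_t−z̄)² = 179.6171
r_2 = -64.1665 / 179.6171 = -0.357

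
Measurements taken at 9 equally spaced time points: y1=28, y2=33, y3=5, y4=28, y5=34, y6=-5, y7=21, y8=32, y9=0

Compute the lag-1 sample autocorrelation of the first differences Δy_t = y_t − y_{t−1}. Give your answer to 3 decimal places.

First differences Δy: 5, -28, 23, 6, -39, 26, 11, -32
Mean of differences = -3.5000
Numerator Σ(Δy_t−Δȳ)(Δy_{t+1}−Δȳ) = -1975.7500
Denominator Σ(Δy_t−Δȳ)² = 4618.0000
r_1(Δy) = -1975.7500 / 4618.0000 = -0.428

-0.428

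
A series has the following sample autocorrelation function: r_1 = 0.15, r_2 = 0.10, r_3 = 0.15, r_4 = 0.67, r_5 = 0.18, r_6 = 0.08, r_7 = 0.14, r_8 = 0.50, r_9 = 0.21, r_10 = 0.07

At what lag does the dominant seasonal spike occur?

The largest autocorrelation is r_4 = 0.67, with a weaker echo at lag 8 (0.50); the remaining lags stay at or below 0.21.
The dominant spike at lag 4 indicates a seasonal period of 4.

4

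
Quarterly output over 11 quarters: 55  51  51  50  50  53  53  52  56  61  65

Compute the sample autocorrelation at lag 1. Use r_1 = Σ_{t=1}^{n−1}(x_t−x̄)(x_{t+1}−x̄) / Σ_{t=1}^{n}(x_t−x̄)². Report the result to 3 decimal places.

Mean x̄ = (55 + 51 + 51 + 50 + 50 + 53 + 53 + 52 + 56 + 61 + 65)/11 = 54.2727
Numerator Σ_{t=1}^{10}(x_t−x̄)(x_{t+1}−x̄) = 130.3802
Denominator Σ(x_t−x̄)² = 230.1818
r_1 = 130.3802 / 230.1818 = 0.566

0.566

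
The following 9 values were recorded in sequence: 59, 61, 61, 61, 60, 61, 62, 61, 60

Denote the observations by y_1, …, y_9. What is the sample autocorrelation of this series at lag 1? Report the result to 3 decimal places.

-0.019

Mean ȳ = (59 + 61 + 61 + 61 + 60 + 61 + 62 + 61 + 60)/9 = 60.6667
Numerator Σ_{t=1}^{8}(y_t−ȳ)(y_{t+1}−ȳ) = -0.1111
Denominator Σ(y_t−ȳ)² = 6.0000
r_1 = -0.1111 / 6.0000 = -0.019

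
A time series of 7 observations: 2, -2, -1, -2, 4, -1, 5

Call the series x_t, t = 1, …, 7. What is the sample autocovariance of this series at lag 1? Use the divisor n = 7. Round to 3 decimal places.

-2.297

Mean x̄ = (2 − 2 − 1 − 2 + 4 − 1 + 5)/7 = 0.7143
Deviations: 1.2857, -2.7143, -1.7143, -2.7143, 3.2857, -1.7143, 4.2857
Σ_{t=1}^{6}(x_t−x̄)(x_{t+1}−x̄) = -16.0816
γ_1 = -16.0816 / 7 = -2.297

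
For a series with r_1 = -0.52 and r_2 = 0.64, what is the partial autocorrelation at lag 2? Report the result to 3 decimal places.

φ_{22} = (r_2 − r_1²) / (1 − r_1²)
r_1² = (-0.52)² = 0.2704
Numerator = 0.64 − 0.2704 = 0.3696; denominator = 1 − 0.2704 = 0.7296
φ_{22} = 0.3696 / 0.7296 = 0.507

0.507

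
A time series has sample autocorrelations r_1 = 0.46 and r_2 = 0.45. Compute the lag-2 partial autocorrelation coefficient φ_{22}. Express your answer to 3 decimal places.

0.302

φ_{22} = (r_2 − r_1²) / (1 − r_1²)
r_1² = (0.46)² = 0.2116
Numerator = 0.45 − 0.2116 = 0.2384; denominator = 1 − 0.2116 = 0.7884
φ_{22} = 0.2384 / 0.7884 = 0.302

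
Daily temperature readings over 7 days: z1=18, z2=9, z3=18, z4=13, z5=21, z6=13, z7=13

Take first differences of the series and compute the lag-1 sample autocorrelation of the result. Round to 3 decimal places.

-0.731

First differences Δz: -9, 9, -5, 8, -8, 0
Mean of differences = -0.8333
Numerator Σ(Δz_t−Δz̄)(Δz_{t+1}−Δz̄) = -227.3611
Denominator Σ(Δz_t−Δz̄)² = 310.8333
r_1(Δz) = -227.3611 / 310.8333 = -0.731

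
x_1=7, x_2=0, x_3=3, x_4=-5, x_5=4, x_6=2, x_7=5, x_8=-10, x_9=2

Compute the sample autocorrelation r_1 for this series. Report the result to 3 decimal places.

-0.386

Mean x̄ = (7 + 0 + 3 − 5 + 4 + 2 + 5 − 10 + 2)/9 = 0.8889
Numerator Σ_{t=1}^{8}(x_t−x̄)(x_{t+1}−x̄) = -86.9012
Denominator Σ(x_t−x̄)² = 224.8889
r_1 = -86.9012 / 224.8889 = -0.386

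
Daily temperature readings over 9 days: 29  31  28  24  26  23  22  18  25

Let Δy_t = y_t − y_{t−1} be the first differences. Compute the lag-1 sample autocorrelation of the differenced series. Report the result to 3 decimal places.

First differences Δy: 2, -3, -4, 2, -3, -1, -4, 7
Mean of differences = -0.5000
Numerator Σ(Δy_t−Δȳ)(Δy_{t+1}−Δȳ) = -35.7500
Denominator Σ(Δy_t−Δȳ)² = 106.0000
r_1(Δy) = -35.7500 / 106.0000 = -0.337

-0.337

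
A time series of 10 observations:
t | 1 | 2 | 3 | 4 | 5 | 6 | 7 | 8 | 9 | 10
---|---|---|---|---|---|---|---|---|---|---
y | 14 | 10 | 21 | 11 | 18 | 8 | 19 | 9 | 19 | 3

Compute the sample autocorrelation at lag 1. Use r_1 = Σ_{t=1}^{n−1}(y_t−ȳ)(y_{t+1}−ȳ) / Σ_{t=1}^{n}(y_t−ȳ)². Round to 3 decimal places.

Mean ȳ = (14 + 10 + 21 + 11 + 18 + 8 + 19 + 9 + 19 + 3)/10 = 13.2000
Numerator Σ_{t=1}^{9}(y_t−ȳ)(y_{t+1}−ȳ) = -218.2400
Denominator Σ(y_t−ȳ)² = 315.6000
r_1 = -218.2400 / 315.6000 = -0.692

-0.692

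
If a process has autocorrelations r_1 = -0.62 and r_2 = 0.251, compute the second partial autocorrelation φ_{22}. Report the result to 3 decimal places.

φ_{22} = (r_2 − r_1²) / (1 − r_1²)
r_1² = (-0.62)² = 0.3844
Numerator = 0.251 − 0.3844 = -0.1334; denominator = 1 − 0.3844 = 0.6156
φ_{22} = -0.1334 / 0.6156 = -0.217

-0.217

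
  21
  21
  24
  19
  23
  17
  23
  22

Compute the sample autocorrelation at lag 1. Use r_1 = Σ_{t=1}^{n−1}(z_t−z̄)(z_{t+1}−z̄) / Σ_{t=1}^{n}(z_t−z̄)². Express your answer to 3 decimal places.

-0.648

Mean z̄ = (21 + 21 + 24 + 19 + 23 + 17 + 23 + 22)/8 = 21.2500
Deviations from mean: -0.2500, -0.2500, 2.7500, -2.2500, 1.7500, -4.2500, 1.7500, 0.7500
Σ(z_t−z̄)(z_{t+1}−z̄) = (0.0625) + (-0.6875) + (-6.1875) + (-3.9375) + (-7.4375) + (-7.4375) + (1.3125) = -24.3125
Denominator Σ(z_t−z̄)² = 37.5000
r_1 = -24.3125 / 37.5000 = -0.648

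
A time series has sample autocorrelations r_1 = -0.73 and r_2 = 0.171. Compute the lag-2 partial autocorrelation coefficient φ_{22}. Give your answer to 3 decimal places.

φ_{22} = (r_2 − r_1²) / (1 − r_1²)
r_1² = (-0.73)² = 0.5329
Numerator = 0.171 − 0.5329 = -0.3619; denominator = 1 − 0.5329 = 0.4671
φ_{22} = -0.3619 / 0.4671 = -0.775

-0.775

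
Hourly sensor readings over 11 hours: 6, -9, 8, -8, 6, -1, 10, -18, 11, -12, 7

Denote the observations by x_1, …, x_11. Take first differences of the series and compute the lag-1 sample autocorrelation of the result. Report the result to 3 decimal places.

-0.863

First differences Δx: -15, 17, -16, 14, -7, 11, -28, 29, -23, 19
Mean of differences = 0.1000
Numerator Σ(Δx_t−Δx̄)(Δx_{t+1}−Δx̄) = -3149.7100
Denominator Σ(Δx_t−Δx̄)² = 3650.9000
r_1(Δx) = -3149.7100 / 3650.9000 = -0.863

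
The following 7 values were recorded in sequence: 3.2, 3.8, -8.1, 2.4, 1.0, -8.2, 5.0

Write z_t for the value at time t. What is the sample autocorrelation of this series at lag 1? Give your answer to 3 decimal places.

Mean z̄ = (3.2 + 3.8 − 8.1 + 2.4 + 1.0 − 8.2 + 5.0)/7 = -0.1286
Deviations from mean: 3.3286, 3.9286, -7.9714, 2.5286, 1.1286, -8.0714, 5.1286
Σ(z_t−z̄)(z_{t+1}−z̄) = (13.0765) + (-31.3163) + (-20.1563) + (2.8537) + (-9.1092) + (-41.3949) = -86.0465
Denominator Σ(z_t−z̄)² = 189.1743
r_1 = -86.0465 / 189.1743 = -0.455

-0.455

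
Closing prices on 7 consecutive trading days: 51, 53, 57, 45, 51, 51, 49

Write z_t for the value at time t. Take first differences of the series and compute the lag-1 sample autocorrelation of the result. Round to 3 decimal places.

First differences Δz: 2, 4, -12, 6, 0, -2
Mean of differences = -0.3333
Numerator Σ(Δz_t−Δz̄)(Δz_{t+1}−Δz̄) = -112.7778
Denominator Σ(Δz_t−Δz̄)² = 203.3333
r_1(Δz) = -112.7778 / 203.3333 = -0.555

-0.555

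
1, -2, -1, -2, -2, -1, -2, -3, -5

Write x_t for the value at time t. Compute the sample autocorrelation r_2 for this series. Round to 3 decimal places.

Mean x̄ = (1 − 2 − 1 − 2 − 2 − 1 − 2 − 3 − 5)/9 = -1.8889
Σ(x_t−x̄)(x_{t+2}−x̄) = (2.5679) + (0.0123) + (-0.0988) + (-0.0988) + (0.0123) + (-0.9877) + (0.3457) = 1.7531
Denominator Σ(x_t−x̄)² = 20.8889
r_2 = 1.7531 / 20.8889 = 0.084

0.084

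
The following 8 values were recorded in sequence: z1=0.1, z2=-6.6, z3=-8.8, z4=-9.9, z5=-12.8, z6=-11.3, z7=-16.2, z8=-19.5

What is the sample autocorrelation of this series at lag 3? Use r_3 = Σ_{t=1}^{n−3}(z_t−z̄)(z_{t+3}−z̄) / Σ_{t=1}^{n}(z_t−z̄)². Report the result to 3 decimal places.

0.052

Mean z̄ = (0.1 − 6.6 − 8.8 − 9.9 − 12.8 − 11.3 − 16.2 − 19.5)/8 = -10.6250
Deviations from mean: 10.7250, 4.0250, 1.8250, 0.7250, -2.1750, -0.6750, -5.5750, -8.8750
Σ(z_t−z̄)(z_{t+3}−z̄) = (7.7756) + (-8.7544) + (-1.2319) + (-4.0419) + (19.3031) = 13.0506
Denominator Σ(z_t−z̄)² = 250.1150
r_3 = 13.0506 / 250.1150 = 0.052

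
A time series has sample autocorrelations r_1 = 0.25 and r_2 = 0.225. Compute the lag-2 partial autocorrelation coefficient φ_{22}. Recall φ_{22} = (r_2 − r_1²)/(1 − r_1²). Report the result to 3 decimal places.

0.173

φ_{22} = (r_2 − r_1²) / (1 − r_1²)
r_1² = (0.25)² = 0.0625
Numerator = 0.225 − 0.0625 = 0.1625; denominator = 1 − 0.0625 = 0.9375
φ_{22} = 0.1625 / 0.9375 = 0.173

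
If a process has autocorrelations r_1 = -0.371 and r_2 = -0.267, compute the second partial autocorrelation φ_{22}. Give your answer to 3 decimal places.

φ_{22} = (r_2 − r_1²) / (1 − r_1²)
r_1² = (-0.371)² = 0.137641
Numerator = -0.267 − 0.1376 = -0.4046; denominator = 1 − 0.1376 = 0.8624
φ_{22} = -0.4046 / 0.8624 = -0.469

-0.469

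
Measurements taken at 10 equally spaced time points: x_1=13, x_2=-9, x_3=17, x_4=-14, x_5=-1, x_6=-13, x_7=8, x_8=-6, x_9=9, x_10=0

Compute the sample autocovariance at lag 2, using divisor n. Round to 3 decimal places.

Mean x̄ = (13 − 9 + 17 − 14 − 1 − 13 + 8 − 6 + 9 + 0)/10 = 0.4000
Σ_{t=1}^{8}(x_t−x̄)(x_{t+2}−x̄) = 657.2800
γ_2 = 657.2800 / 10 = 65.728

65.728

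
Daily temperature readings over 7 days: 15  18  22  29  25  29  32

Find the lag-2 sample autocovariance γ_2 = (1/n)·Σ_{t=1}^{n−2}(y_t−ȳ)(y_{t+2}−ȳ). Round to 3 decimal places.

Mean ȳ = (15 + 18 + 22 + 29 + 25 + 29 + 32)/7 = 24.2857
Σ_{t=1}^{5}(y_t−ȳ)(y_{t+2}−ȳ) = 17.6939
γ_2 = 17.6939 / 7 = 2.528

2.528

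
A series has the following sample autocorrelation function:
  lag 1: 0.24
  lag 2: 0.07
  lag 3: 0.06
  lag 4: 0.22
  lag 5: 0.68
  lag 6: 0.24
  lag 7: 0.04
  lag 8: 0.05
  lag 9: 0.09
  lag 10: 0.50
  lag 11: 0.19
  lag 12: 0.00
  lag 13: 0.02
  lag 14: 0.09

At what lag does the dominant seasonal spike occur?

5

The largest autocorrelation is r_5 = 0.68, with a weaker echo at lag 10 (0.50); the remaining lags stay at or below 0.24.
The dominant spike at lag 5 indicates a seasonal period of 5.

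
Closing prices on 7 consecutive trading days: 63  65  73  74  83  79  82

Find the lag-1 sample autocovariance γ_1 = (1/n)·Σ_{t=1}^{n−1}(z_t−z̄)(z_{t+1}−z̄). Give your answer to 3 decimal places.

27.487

Mean z̄ = (63 + 65 + 73 + 74 + 83 + 79 + 82)/7 = 74.1429
Deviations: -11.1429, -9.1429, -1.1429, -0.1429, 8.8571, 4.8571, 7.8571
Σ_{t=1}^{6}(z_t−z̄)(z_{t+1}−z̄) = 192.4082
γ_1 = 192.4082 / 7 = 27.487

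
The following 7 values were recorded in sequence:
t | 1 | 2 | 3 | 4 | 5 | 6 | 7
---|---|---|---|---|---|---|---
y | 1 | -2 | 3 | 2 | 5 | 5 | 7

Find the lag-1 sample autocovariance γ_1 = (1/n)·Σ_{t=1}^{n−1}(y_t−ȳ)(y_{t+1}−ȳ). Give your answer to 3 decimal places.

Mean ȳ = (1 − 2 + 3 + 2 + 5 + 5 + 7)/7 = 3.0000
Σ_{t=1}^{6}(y_t−ȳ)(y_{t+1}−ȳ) = 20.0000
γ_1 = 20.0000 / 7 = 2.857

2.857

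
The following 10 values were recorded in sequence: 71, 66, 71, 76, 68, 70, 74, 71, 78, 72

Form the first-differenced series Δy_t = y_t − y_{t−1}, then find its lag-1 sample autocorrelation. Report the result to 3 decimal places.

First differences Δy: -5, 5, 5, -8, 2, 4, -3, 7, -6
Mean of differences = 0.1111
Numerator Σ(Δy_t−Δȳ)(Δy_{t+1}−Δȳ) = -124.3457
Denominator Σ(Δy_t−Δȳ)² = 252.8889
r_1(Δy) = -124.3457 / 252.8889 = -0.492

-0.492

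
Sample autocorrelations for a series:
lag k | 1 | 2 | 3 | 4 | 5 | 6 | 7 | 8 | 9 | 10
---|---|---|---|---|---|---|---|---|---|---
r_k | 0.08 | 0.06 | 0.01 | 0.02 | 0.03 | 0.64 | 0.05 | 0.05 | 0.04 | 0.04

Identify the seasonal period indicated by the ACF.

The largest autocorrelation is r_6 = 0.64; the remaining lags stay at or below 0.08.
The dominant spike at lag 6 indicates a seasonal period of 6.

6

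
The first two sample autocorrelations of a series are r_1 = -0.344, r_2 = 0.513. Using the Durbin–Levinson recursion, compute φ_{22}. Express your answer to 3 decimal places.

φ_{22} = (r_2 − r_1²) / (1 − r_1²)
r_1² = (-0.344)² = 0.118336
Numerator = 0.513 − 0.1183 = 0.3947; denominator = 1 − 0.1183 = 0.8817
φ_{22} = 0.3947 / 0.8817 = 0.448

0.448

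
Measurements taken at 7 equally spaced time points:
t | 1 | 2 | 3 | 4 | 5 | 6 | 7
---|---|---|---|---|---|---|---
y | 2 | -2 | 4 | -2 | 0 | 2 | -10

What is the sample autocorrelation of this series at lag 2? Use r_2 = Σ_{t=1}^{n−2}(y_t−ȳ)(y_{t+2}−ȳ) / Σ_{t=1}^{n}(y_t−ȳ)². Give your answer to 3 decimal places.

Mean ȳ = (2 − 2 + 4 − 2 + 0 + 2 − 10)/7 = -0.8571
Deviations from mean: 2.8571, -1.1429, 4.8571, -1.1429, 0.8571, 2.8571, -9.1429
Numerator Σ_{t=1}^{5}(y_t−ȳ)(y_{t+2}−ȳ) = 8.2449
Denominator Σ(y_t−ȳ)² = 126.8571
r_2 = 8.2449 / 126.8571 = 0.065

0.065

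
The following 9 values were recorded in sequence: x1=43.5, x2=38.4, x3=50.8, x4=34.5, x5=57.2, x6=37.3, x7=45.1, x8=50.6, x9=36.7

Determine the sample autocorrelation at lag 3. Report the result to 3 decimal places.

Mean x̄ = (43.5 + 38.4 + 50.8 + 34.5 + 57.2 + 37.3 + 45.1 + 50.6 + 36.7)/9 = 43.7889
Numerator Σ_{t=1}^{6}(x_t−x̄)(x_{t+3}−x̄) = 10.0830
Denominator Σ(x_t−x̄)² = 484.8889
r_3 = 10.0830 / 484.8889 = 0.021

0.021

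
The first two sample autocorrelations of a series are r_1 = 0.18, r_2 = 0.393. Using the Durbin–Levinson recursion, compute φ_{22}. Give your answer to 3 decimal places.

φ_{22} = (r_2 − r_1²) / (1 − r_1²)
r_1² = (0.18)² = 0.0324
Numerator = 0.393 − 0.0324 = 0.3606; denominator = 1 − 0.0324 = 0.9676
φ_{22} = 0.3606 / 0.9676 = 0.373

0.373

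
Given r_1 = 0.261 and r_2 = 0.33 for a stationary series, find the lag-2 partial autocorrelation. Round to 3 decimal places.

φ_{22} = (r_2 − r_1²) / (1 − r_1²)
r_1² = (0.261)² = 0.068121
Numerator = 0.33 − 0.0681 = 0.2619; denominator = 1 − 0.0681 = 0.9319
φ_{22} = 0.2619 / 0.9319 = 0.281

0.281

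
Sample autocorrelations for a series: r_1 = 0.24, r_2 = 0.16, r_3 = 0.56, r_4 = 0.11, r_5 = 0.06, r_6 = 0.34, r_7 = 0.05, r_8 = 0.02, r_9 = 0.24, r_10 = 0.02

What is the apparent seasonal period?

3

The largest autocorrelation is r_3 = 0.56, with a weaker echo at lag 6 (0.34); the remaining lags stay at or below 0.24. The elevated value at lag 1 (0.24), dropping to 0.16 at lag 2, reflects decaying short-term dependence rather than seasonality.
The dominant spike at lag 3 indicates a seasonal period of 3.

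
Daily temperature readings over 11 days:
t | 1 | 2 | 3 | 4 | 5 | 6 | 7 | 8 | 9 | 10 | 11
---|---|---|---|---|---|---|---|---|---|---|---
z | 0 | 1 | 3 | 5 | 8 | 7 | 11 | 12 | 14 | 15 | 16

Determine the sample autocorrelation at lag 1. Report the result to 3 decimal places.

Mean z̄ = (0 + 1 + 3 + 5 + 8 + 7 + 11 + 12 + 14 + 15 + 16)/11 = 8.3636
Numerator Σ_{t=1}^{10}(z_t−z̄)(z_{t+1}−z̄) = 235.4132
Denominator Σ(z_t−z̄)² = 320.5455
r_1 = 235.4132 / 320.5455 = 0.734

0.734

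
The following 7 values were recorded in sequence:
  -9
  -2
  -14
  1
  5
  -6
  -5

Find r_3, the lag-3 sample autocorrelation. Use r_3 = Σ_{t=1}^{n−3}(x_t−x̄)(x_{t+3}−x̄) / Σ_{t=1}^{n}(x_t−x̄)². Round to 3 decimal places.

0.038

Mean x̄ = (-9 − 2 − 14 + 1 + 5 − 6 − 5)/7 = -4.2857
Deviations from mean: -4.7143, 2.2857, -9.7143, 5.2857, 9.2857, -1.7143, -0.7143
Σ(x_t−x̄)(x_{t+3}−x̄) = (-24.9184) + (21.2245) + (16.6531) + (-3.7755) = 9.1837
Denominator Σ(x_t−x̄)² = 239.4286
r_3 = 9.1837 / 239.4286 = 0.038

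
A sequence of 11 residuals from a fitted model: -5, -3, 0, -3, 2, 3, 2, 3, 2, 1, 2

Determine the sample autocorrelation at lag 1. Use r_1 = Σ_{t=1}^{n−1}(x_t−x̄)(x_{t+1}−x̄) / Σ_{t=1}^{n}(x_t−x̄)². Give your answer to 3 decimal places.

Mean x̄ = (-5 − 3 + 0 − 3 + 2 + 3 + 2 + 3 + 2 + 1 + 2)/11 = 0.3636
Numerator Σ_{t=1}^{10}(x_t−x̄)(x_{t+1}−x̄) = 34.3223
Denominator Σ(x_t−x̄)² = 76.5455
r_1 = 34.3223 / 76.5455 = 0.448

0.448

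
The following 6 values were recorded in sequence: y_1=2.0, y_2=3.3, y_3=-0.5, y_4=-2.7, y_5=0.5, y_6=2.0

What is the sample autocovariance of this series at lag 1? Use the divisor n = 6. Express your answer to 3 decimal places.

Mean ȳ = (2.0 + 3.3 − 0.5 − 2.7 + 0.5 + 2.0)/6 = 0.7667
Σ_{t=1}^{5}(y_t−ȳ)(y_{t+1}−ȳ) = 4.9022
γ_1 = 4.9022 / 6 = 0.817

0.817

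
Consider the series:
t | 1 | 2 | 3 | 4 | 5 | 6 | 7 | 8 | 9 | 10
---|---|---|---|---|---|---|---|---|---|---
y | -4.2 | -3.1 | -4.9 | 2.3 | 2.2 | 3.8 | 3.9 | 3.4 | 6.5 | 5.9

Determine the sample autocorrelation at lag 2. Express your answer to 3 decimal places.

Mean ȳ = (-4.2 − 3.1 − 4.9 + 2.3 + 2.2 + 3.8 + 3.9 + 3.4 + 6.5 + 5.9)/10 = 1.5800
Numerator Σ_{t=1}^{8}(y_t−ȳ)(y_{t+2}−ȳ) = 56.4212
Denominator Σ(y_t−ȳ)² = 154.6960
r_2 = 56.4212 / 154.6960 = 0.365

0.365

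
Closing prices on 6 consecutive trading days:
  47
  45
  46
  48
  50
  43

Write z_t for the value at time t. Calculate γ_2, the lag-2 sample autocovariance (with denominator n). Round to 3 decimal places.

-1.583

Mean z̄ = (47 + 45 + 46 + 48 + 50 + 43)/6 = 46.5000
Σ_{t=1}^{4}(z_t−z̄)(z_{t+2}−z̄) = -9.5000
γ_2 = -9.5000 / 6 = -1.583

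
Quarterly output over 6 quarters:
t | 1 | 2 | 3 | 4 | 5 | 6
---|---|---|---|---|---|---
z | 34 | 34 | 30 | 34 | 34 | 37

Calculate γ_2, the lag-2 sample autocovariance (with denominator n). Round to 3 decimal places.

-0.120

Mean z̄ = (34 + 34 + 30 + 34 + 34 + 37)/6 = 33.8333
Σ_{t=1}^{4}(z_t−z̄)(z_{t+2}−z̄) = -0.7222
γ_2 = -0.7222 / 6 = -0.120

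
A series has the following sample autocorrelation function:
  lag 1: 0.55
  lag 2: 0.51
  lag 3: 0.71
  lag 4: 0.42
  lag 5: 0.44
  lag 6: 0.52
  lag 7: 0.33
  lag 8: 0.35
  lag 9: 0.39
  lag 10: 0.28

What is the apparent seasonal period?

3

The largest autocorrelation is r_3 = 0.71; the remaining lags stay at or below 0.55. The elevated value at lag 1 (0.55), dropping to 0.51 at lag 2, reflects decaying short-term dependence rather than seasonality.
The dominant spike at lag 3 indicates a seasonal period of 3.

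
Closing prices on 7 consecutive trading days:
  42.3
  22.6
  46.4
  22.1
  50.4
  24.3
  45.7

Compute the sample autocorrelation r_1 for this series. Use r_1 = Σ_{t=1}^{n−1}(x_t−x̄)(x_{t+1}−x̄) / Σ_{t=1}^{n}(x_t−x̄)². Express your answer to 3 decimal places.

Mean x̄ = (42.3 + 22.6 + 46.4 + 22.1 + 50.4 + 24.3 + 45.7)/7 = 36.2571
Deviations from mean: 6.0429, -13.6571, 10.1429, -14.1571, 14.1429, -11.9571, 9.4429
Σ(x_t−x̄)(x_{t+1}−x̄) = (-82.5282) + (-138.5224) + (-143.5939) + (-200.2224) + (-169.1082) + (-112.9096) = -846.8847
Denominator Σ(x_t−x̄)² = 958.4971
r_1 = -846.8847 / 958.4971 = -0.884

-0.884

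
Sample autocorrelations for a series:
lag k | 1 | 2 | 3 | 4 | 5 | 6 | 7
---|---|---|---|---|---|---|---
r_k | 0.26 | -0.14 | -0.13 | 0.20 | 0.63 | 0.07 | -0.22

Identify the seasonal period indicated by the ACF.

5

The largest autocorrelation is r_5 = 0.63; the remaining lags stay at or below 0.26.
The dominant spike at lag 5 indicates a seasonal period of 5.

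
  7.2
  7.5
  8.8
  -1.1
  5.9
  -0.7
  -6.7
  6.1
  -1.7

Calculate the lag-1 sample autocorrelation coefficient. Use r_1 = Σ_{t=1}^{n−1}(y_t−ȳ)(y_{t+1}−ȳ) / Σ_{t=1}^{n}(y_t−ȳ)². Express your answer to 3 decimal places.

-0.044

Mean ȳ = (7.2 + 7.5 + 8.8 − 1.1 + 5.9 − 0.7 − 6.7 + 6.1 − 1.7)/9 = 2.8111
Numerator Σ_{t=1}^{8}(y_t−ȳ)(y_{t+1}−ȳ) = -10.4123
Denominator Σ(y_t−ȳ)² = 235.9089
r_1 = -10.4123 / 235.9089 = -0.044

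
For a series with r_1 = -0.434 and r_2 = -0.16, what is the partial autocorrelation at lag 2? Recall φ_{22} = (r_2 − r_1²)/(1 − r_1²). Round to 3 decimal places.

-0.429

φ_{22} = (r_2 − r_1²) / (1 − r_1²)
r_1² = (-0.434)² = 0.188356
Numerator = -0.16 − 0.1884 = -0.3484; denominator = 1 − 0.1884 = 0.8116
φ_{22} = -0.3484 / 0.8116 = -0.429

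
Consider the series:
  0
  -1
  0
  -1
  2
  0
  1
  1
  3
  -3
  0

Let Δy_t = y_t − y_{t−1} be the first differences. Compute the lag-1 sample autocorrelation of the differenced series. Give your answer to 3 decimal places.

First differences Δy: -1, 1, -1, 3, -2, 1, 0, 2, -6, 3
Mean of differences = 0.0000
Numerator Σ(Δy_t−Δȳ)(Δy_{t+1}−Δȳ) = -43.0000
Denominator Σ(Δy_t−Δȳ)² = 66.0000
r_1(Δy) = -43.0000 / 66.0000 = -0.652

-0.652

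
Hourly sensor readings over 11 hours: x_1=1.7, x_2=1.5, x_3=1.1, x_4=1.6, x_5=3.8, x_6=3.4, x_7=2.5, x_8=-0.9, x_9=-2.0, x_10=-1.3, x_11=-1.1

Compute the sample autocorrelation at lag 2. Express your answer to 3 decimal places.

Mean x̄ = (1.7 + 1.5 + 1.1 + 1.6 + 3.8 + 3.4 + 2.5 − 0.9 − 2.0 − 1.3 − 1.1)/11 = 0.9364
Numerator Σ_{t=1}^{9}(x_t−x̄)(x_{t+2}−x̄) = 8.0510
Denominator Σ(x_t−x̄)² = 39.2255
r_2 = 8.0510 / 39.2255 = 0.205

0.205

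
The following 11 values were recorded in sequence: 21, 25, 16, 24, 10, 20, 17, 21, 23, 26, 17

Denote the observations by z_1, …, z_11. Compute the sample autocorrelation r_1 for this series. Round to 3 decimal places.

Mean z̄ = (21 + 25 + 16 + 24 + 10 + 20 + 17 + 21 + 23 + 26 + 17)/11 = 20.0000
Numerator Σ_{t=1}^{10}(z_t−z̄)(z_{t+1}−z̄) = -71.0000
Denominator Σ(z_t−z̄)² = 222.0000
r_1 = -71.0000 / 222.0000 = -0.320

-0.320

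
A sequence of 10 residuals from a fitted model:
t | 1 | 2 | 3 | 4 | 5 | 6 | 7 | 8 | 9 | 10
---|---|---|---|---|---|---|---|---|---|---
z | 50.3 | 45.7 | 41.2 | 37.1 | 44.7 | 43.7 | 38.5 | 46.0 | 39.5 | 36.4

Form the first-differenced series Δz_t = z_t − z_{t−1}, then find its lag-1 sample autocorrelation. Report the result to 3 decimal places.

First differences Δz: -4.6, -4.5, -4.1, 7.6, -1.0, -5.2, 7.5, -6.5, -3.1
Mean of differences = -1.5444
Numerator Σ(Δz_t−Δz̄)(Δz_{t+1}−Δz̄) = -73.9709
Denominator Σ(Δz_t−Δz̄)² = 230.6622
r_1(Δz) = -73.9709 / 230.6622 = -0.321

-0.321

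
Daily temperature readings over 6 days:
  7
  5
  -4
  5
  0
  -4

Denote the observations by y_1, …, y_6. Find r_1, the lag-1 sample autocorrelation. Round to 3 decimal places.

Mean ȳ = (7 + 5 − 4 + 5 + 0 − 4)/6 = 1.5000
Deviations from mean: 5.5000, 3.5000, -5.5000, 3.5000, -1.5000, -5.5000
Numerator Σ_{t=1}^{5}(y_t−ȳ)(y_{t+1}−ȳ) = -16.2500
Denominator Σ(y_t−ȳ)² = 117.5000
r_1 = -16.2500 / 117.5000 = -0.138

-0.138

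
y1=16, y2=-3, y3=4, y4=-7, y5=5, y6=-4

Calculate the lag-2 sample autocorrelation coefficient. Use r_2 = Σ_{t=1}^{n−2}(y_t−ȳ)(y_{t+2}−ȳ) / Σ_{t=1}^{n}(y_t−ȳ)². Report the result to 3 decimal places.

Mean ȳ = (16 − 3 + 4 − 7 + 5 − 4)/6 = 1.8333
Deviations from mean: 14.1667, -4.8333, 2.1667, -8.8333, 3.1667, -5.8333
Numerator Σ_{t=1}^{4}(y_t−ȳ)(y_{t+2}−ȳ) = 131.7778
Denominator Σ(y_t−ȳ)² = 350.8333
r_2 = 131.7778 / 350.8333 = 0.376

0.376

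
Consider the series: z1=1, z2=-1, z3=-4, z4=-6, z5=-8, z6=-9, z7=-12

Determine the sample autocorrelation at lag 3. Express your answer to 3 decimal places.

-0.132

Mean z̄ = (1 − 1 − 4 − 6 − 8 − 9 − 12)/7 = -5.5714
Σ(z_t−z̄)(z_{t+3}−z̄) = (-2.8163) + (-11.1020) + (-5.3878) + (2.7551) = -16.5510
Denominator Σ(z_t−z̄)² = 125.7143
r_3 = -16.5510 / 125.7143 = -0.132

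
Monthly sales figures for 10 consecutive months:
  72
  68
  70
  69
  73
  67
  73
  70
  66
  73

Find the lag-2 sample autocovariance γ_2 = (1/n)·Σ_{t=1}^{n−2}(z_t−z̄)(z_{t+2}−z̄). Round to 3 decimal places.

Mean z̄ = (72 + 68 + 70 + 69 + 73 + 67 + 73 + 70 + 66 + 73)/10 = 70.1000
Σ_{t=1}^{8}(z_t−z̄)(z_{t+2}−z̄) = 1.7800
γ_2 = 1.7800 / 10 = 0.178

0.178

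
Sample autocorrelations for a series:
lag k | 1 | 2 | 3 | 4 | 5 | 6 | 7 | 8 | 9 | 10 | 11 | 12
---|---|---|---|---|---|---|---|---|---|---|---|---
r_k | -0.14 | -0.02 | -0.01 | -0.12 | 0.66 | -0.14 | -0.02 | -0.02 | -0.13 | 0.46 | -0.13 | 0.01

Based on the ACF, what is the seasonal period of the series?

The largest autocorrelation is r_5 = 0.66, with a weaker echo at lag 10 (0.46); the remaining lags stay at or below 0.01.
The dominant spike at lag 5 indicates a seasonal period of 5.

5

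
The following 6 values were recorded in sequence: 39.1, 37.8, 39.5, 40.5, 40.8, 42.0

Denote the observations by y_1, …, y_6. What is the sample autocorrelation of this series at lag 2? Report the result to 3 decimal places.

Mean ȳ = (39.1 + 37.8 + 39.5 + 40.5 + 40.8 + 42.0)/6 = 39.9500
Deviations from mean: -0.8500, -2.1500, -0.4500, 0.5500, 0.8500, 2.0500
Numerator Σ_{t=1}^{4}(y_t−ȳ)(y_{t+2}−ȳ) = -0.0550
Denominator Σ(y_t−ȳ)² = 10.7750
r_2 = -0.0550 / 10.7750 = -0.005

-0.005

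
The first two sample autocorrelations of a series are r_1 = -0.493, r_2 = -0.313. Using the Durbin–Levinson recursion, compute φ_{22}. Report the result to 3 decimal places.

-0.735

φ_{22} = (r_2 − r_1²) / (1 − r_1²)
r_1² = (-0.493)² = 0.243049
Numerator = -0.313 − 0.2430 = -0.5560; denominator = 1 − 0.2430 = 0.7570
φ_{22} = -0.5560 / 0.7570 = -0.735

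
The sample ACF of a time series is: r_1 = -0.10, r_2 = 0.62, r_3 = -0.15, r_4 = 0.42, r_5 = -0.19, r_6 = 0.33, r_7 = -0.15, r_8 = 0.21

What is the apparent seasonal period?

The largest autocorrelation is r_2 = 0.62, with weaker echoes at lags 4 (0.42), 6 (0.33) and 8 (0.21); the remaining lags stay at or below -0.10.
The dominant spike at lag 2 indicates a seasonal period of 2.

2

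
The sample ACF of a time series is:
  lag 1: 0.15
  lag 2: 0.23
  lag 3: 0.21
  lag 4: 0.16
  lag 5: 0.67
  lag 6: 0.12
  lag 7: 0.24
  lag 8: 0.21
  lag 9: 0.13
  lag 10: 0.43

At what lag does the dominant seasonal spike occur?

The largest autocorrelation is r_5 = 0.67, with a weaker echo at lag 10 (0.43); the remaining lags stay at or below 0.24.
The dominant spike at lag 5 indicates a seasonal period of 5.

5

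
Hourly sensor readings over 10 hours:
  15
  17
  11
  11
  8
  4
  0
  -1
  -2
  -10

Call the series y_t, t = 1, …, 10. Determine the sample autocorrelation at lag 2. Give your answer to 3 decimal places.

0.392

Mean ȳ = (15 + 17 + 11 + 11 + 8 + 4 + 0 − 1 − 2 − 10)/10 = 5.3000
Numerator Σ_{t=1}^{8}(y_t−ȳ)(y_{t+2}−ȳ) = 258.9200
Denominator Σ(y_t−ȳ)² = 660.1000
r_2 = 258.9200 / 660.1000 = 0.392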